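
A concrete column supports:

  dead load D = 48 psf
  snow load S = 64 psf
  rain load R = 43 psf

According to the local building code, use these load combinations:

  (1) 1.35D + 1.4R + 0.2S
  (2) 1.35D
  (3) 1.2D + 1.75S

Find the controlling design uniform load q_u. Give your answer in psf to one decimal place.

(1) 1.35(48) + 1.4(43) + 0.2(64) = 137.8
(2) 1.35(48) = 64.8
(3) 1.2(48) + 1.75(64) = 169.6
The controlling combination is 3, giving 169.6 psf.

169.6 psf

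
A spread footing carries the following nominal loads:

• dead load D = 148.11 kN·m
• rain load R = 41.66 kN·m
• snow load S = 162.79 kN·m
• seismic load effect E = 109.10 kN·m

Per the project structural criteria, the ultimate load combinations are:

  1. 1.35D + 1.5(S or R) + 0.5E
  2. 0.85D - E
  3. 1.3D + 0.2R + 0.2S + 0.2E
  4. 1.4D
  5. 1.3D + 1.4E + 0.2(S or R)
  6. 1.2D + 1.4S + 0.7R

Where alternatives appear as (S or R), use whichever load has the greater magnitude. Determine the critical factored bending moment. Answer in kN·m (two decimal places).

(S or R) → S = 162.79 kN·m.
1. 1.35(148.11) + 1.5(162.79) + 0.5(109.10) = 498.68
2. 0.85(148.11) - 1.0(109.10) = 16.79
3. 1.3(148.11) + 0.2(41.66) + 0.2(162.79) + 0.2(109.10) = 255.25
4. 1.4(148.11) = 207.35
5. 1.3(148.11) + 1.4(109.10) + 0.2(162.79) = 377.84
6. 1.2(148.11) + 1.4(162.79) + 0.7(41.66) = 434.80
Combination 1 governs: M_u = 498.68 kN·m.

498.68 kN·m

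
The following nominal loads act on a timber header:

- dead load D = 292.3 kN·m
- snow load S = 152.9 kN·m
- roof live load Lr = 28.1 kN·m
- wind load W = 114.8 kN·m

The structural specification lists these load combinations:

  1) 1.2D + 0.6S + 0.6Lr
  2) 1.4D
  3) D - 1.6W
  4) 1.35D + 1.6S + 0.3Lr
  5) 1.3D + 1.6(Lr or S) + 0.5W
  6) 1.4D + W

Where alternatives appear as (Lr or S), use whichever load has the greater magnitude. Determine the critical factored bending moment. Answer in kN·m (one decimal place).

682.0 kN·m

(Lr or S) → S = 152.9 kN·m.
1) 1.2(292.3) + 0.6(152.9) + 0.6(28.1) = 350.8 + 91.7 + 16.9 = 459.4
2) 1.4(292.3) = 409.2
3) 1.0(292.3) - 1.6(114.8) = 292.3 - 183.7 = 108.6
4) 1.35(292.3) + 1.6(152.9) + 0.3(28.1) = 647.7
5) 1.3(292.3) + 1.6(152.9) + 0.5(114.8) = 380.0 + 244.6 + 57.4 = 682.0
6) 1.4(292.3) + 1.0(114.8) = 409.2 + 114.8 = 524.0
Maximum is from combination 5.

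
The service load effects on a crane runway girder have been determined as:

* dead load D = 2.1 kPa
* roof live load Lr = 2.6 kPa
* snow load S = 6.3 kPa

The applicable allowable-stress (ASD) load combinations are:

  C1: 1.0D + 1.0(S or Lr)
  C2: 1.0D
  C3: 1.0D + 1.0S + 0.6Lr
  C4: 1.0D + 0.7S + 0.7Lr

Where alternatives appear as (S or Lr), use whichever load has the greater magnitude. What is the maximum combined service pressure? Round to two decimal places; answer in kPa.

9.96 kPa

(S or Lr) → S = 6.3 kPa.
C1: 1.0(2.1) + 1.0(6.3) = 2.10 + 6.30 = 8.40
C2: 1.0(2.1) = 2.10
C3: 1.0(2.1) + 1.0(6.3) + 0.6(2.6) = 2.10 + 6.30 + 1.56 = 9.96
C4: 1.0(2.1) + 0.7(6.3) + 0.7(2.6) = 2.10 + 4.41 + 1.82 = 8.33
Maximum is from combination 3.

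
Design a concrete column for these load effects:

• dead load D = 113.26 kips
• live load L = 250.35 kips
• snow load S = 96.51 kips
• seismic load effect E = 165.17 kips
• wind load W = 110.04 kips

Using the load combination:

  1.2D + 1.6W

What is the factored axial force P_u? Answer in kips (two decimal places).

1.2(113.26) + 1.6(110.04) = 311.98
P_u = 311.98 kips.

311.98 kips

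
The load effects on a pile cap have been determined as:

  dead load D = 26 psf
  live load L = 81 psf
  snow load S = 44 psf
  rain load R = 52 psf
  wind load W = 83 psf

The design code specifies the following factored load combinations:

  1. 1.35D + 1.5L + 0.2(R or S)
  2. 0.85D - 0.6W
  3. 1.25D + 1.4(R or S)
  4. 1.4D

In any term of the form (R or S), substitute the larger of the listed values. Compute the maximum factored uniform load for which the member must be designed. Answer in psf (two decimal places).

(R or S) → R = 52 psf.
1. 1.35(26) + 1.5(81) + 0.2(52) = 35.10 + 121.50 + 10.40 = 167.00
2. 0.85(26) - 0.6(83) = 22.10 - 49.80 = -27.70
3. 1.25(26) + 1.4(52) = 32.50 + 72.80 = 105.30
4. 1.4(26) = 36.40
Maximum is from combination 1.

167.00 psf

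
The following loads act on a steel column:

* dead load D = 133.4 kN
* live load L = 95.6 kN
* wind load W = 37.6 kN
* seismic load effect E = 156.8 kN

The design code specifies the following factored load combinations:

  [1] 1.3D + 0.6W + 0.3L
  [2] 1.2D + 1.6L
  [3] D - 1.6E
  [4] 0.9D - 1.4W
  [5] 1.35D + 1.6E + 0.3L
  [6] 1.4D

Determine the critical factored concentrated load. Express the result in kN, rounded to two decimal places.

[1] 1.3(133.4) + 0.6(37.6) + 0.3(95.6) = 224.66
[2] 1.2(133.4) + 1.6(95.6) = 313.04
[3] 1.0(133.4) - 1.6(156.8) = -117.48
[4] 0.9(133.4) - 1.4(37.6) = 67.42
[5] 1.35(133.4) + 1.6(156.8) + 0.3(95.6) = 459.65
[6] 1.4(133.4) = 186.76
Maximum is from combination 5.

459.65 kN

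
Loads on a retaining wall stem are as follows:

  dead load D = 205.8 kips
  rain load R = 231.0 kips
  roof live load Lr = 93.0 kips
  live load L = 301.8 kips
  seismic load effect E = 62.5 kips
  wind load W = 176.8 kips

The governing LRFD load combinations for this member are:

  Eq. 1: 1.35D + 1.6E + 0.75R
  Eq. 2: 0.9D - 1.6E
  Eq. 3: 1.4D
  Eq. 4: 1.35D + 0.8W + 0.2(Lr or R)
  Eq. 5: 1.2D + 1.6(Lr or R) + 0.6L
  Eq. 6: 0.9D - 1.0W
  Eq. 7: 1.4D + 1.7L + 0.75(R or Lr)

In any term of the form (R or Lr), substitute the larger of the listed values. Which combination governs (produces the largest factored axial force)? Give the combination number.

Combination 7

(Lr or R) → R = 231.0 kips; (R or Lr) → R = 231.0 kips.
Eq. 1: 1.35(205.8) + 1.6(62.5) + 0.75(231.0) = 277.83 + 100.00 + 173.25 = 551.08
Eq. 2: 0.9(205.8) - 1.6(62.5) = 185.22 - 100.00 = 85.22
Eq. 3: 1.4(205.8) = 288.12
Eq. 4: 1.35(205.8) + 0.8(176.8) + 0.2(231.0) = 277.83 + 141.44 + 46.20 = 465.47
Eq. 5: 1.2(205.8) + 1.6(231.0) + 0.6(301.8) = 246.96 + 369.60 + 181.08 = 797.64
Eq. 6: 0.9(205.8) - 1.0(176.8) = 185.22 - 176.80 = 8.42
Eq. 7: 1.4(205.8) + 1.7(301.8) + 0.75(231.0) = 288.12 + 513.06 + 173.25 = 974.43
The largest value is 974.43 kips from combination 7.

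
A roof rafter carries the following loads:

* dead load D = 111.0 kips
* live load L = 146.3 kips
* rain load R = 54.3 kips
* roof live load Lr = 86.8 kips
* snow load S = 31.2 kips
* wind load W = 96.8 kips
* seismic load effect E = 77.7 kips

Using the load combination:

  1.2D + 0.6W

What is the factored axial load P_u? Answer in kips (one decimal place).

1.2(111.0) + 0.6(96.8) = 133.2 + 58.1 = 191.3
P_u = 191.3 kips.

191.3 kips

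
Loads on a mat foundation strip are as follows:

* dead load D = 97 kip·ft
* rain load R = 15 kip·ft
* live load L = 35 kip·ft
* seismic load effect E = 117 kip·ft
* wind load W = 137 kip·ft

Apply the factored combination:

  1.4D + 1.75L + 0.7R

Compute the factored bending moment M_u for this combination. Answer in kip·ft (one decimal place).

1.4(97) + 1.75(35) + 0.7(15) = 135.8 + 61.3 + 10.5 = 207.6
M_u = 207.6 kip·ft.

207.6 kip·ft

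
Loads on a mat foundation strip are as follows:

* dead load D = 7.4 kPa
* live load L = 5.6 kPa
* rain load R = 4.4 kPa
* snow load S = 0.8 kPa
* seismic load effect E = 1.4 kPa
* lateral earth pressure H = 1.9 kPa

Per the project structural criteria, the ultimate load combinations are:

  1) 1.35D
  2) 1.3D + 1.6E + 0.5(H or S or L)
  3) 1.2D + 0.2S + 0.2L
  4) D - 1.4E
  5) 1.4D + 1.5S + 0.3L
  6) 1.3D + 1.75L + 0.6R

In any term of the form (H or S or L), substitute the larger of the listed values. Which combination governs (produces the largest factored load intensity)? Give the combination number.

Combination 6

(H or S or L) → L = 5.6 kPa.
1) 1.35(7.4) = 9.99
2) 1.3(7.4) + 1.6(1.4) + 0.5(5.6) = 9.62 + 2.24 + 2.80 = 14.66
3) 1.2(7.4) + 0.2(0.8) + 0.2(5.6) = 8.88 + 0.16 + 1.12 = 10.16
4) 1.0(7.4) - 1.4(1.4) = 7.40 - 1.96 = 5.44
5) 1.4(7.4) + 1.5(0.8) + 0.3(5.6) = 10.36 + 1.20 + 1.68 = 13.24
6) 1.3(7.4) + 1.75(5.6) + 0.6(4.4) = 9.62 + 9.80 + 2.64 = 22.06
The largest value is 22.06 kPa from combination 6.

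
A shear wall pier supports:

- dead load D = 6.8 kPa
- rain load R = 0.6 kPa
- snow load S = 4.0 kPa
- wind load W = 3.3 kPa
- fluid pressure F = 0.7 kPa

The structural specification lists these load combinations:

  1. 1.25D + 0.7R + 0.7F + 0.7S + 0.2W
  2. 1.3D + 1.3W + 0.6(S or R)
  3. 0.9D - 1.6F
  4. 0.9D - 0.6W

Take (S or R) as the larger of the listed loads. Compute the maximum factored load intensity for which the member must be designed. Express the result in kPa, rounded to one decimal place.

15.5 kPa

(S or R) → S = 4.0 kPa.
1. 1.25(6.8) + 0.7(0.6) + 0.7(0.7) + 0.7(4.0) + 0.2(3.3) = 8.5 + 0.4 + 0.5 + 2.8 + 0.7 = 12.9
2. 1.3(6.8) + 1.3(3.3) + 0.6(4.0) = 8.8 + 4.3 + 2.4 = 15.5
3. 0.9(6.8) - 1.6(0.7) = 6.1 - 1.1 = 5.0
4. 0.9(6.8) - 0.6(3.3) = 6.1 - 2.0 = 4.1
Combination 2 governs: q_u = 15.5 kPa.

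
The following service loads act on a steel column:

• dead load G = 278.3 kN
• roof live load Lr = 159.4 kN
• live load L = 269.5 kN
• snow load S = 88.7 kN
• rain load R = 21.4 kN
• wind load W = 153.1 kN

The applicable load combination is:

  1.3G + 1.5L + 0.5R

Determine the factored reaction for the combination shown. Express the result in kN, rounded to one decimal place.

776.7 kN

1.3(278.3) + 1.5(269.5) + 0.5(21.4) = 776.7
V_u = 776.7 kN.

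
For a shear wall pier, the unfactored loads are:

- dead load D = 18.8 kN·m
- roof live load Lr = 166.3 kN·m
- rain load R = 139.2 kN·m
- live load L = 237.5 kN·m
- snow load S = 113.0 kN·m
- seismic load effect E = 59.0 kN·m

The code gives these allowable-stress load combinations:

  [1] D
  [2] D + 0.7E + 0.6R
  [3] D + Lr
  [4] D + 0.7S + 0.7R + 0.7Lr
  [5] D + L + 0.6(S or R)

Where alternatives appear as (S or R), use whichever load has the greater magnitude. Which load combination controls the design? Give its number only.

(S or R) → R = 139.2 kN·m.
[1] 1.0(18.8) = 18.80
[2] 1.0(18.8) + 0.7(59.0) + 0.6(139.2) = 18.80 + 41.30 + 83.52 = 143.62
[3] 1.0(18.8) + 1.0(166.3) = 18.80 + 166.30 = 185.10
[4] 1.0(18.8) + 0.7(113.0) + 0.7(139.2) + 0.7(166.3) = 18.80 + 79.10 + 97.44 + 116.41 = 311.75
[5] 1.0(18.8) + 1.0(237.5) + 0.6(139.2) = 18.80 + 237.50 + 83.52 = 339.82
The largest value is 339.82 kN·m from combination 5.

Combination 5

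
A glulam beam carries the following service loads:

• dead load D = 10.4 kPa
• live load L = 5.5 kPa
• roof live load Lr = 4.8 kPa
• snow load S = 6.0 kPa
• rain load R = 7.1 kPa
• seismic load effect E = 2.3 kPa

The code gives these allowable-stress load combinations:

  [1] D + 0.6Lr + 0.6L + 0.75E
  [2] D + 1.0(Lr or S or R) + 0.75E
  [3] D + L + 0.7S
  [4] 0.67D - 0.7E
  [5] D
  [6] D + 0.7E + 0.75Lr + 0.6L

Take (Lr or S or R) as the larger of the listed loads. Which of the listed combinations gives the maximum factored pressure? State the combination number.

Combination 3

(Lr or S or R) → R = 7.1 kPa.
[1] 1.0(10.4) + 0.6(4.8) + 0.6(5.5) + 0.75(2.3) = 10.40 + 2.88 + 3.30 + 1.73 = 18.31
[2] 1.0(10.4) + 1.0(7.1) + 0.75(2.3) = 10.40 + 7.10 + 1.73 = 19.23
[3] 1.0(10.4) + 1.0(5.5) + 0.7(6.0) = 10.40 + 5.50 + 4.20 = 20.10
[4] 0.67(10.4) - 0.7(2.3) = 6.97 - 1.61 = 5.36
[5] 1.0(10.4) = 10.40
[6] 1.0(10.4) + 0.7(2.3) + 0.75(4.8) + 0.6(5.5) = 10.40 + 1.61 + 3.60 + 3.30 = 18.91
The largest value is 20.10 kPa from combination 3.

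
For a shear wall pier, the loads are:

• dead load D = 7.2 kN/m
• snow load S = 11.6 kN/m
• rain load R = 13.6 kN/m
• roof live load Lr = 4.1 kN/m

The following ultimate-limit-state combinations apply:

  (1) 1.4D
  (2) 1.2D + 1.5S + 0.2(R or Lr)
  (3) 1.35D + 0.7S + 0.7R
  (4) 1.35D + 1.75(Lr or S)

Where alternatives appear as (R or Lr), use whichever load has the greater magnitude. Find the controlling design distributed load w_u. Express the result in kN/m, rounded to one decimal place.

(R or Lr) → R = 13.6 kN/m; (Lr or S) → S = 11.6 kN/m.
(1) 1.4(7.2) = 10.1
(2) 1.2(7.2) + 1.5(11.6) + 0.2(13.6) = 28.8
(3) 1.35(7.2) + 0.7(11.6) + 0.7(13.6) = 27.4
(4) 1.35(7.2) + 1.75(11.6) = 30.0
The controlling combination is 4, giving 30.0 kN/m.

30.0 kN/m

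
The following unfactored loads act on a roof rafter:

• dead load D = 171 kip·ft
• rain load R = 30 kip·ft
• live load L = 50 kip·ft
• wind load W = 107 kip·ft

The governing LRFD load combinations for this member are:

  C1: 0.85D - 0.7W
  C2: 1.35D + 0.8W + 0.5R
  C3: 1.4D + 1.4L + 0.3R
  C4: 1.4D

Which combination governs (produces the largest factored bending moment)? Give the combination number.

C1: 0.85(171) - 0.7(107) = 145.35 - 74.90 = 70.45
C2: 1.35(171) + 0.8(107) + 0.5(30) = 230.85 + 85.60 + 15.00 = 331.45
C3: 1.4(171) + 1.4(50) + 0.3(30) = 239.40 + 70.00 + 9.00 = 318.40
C4: 1.4(171) = 239.40
The largest value is 331.45 kip·ft from combination 2.

Combination 2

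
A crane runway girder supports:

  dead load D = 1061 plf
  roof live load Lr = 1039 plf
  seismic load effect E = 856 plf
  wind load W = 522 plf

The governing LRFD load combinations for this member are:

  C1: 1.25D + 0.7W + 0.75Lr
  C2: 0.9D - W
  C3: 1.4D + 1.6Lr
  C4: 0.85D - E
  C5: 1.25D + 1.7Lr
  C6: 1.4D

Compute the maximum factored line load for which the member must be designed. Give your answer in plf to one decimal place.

C1: 1.25(1061) + 0.7(522) + 0.75(1039) = 2470.9
C2: 0.9(1061) - 1.0(522) = 432.9
C3: 1.4(1061) + 1.6(1039) = 3147.8
C4: 0.85(1061) - 1.0(856) = 45.9
C5: 1.25(1061) + 1.7(1039) = 3092.6
C6: 1.4(1061) = 1485.4
The controlling combination is 3, giving 3147.8 plf.

3147.8 plf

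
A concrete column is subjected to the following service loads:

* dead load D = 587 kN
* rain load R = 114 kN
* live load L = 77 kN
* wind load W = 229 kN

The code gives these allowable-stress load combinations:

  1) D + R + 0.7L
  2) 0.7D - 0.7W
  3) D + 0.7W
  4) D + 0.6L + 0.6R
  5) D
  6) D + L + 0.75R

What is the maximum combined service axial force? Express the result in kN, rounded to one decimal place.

1) 1.0(587) + 1.0(114) + 0.7(77) = 587.0 + 114.0 + 53.9 = 754.9
2) 0.7(587) - 0.7(229) = 410.9 - 160.3 = 250.6
3) 1.0(587) + 0.7(229) = 587.0 + 160.3 = 747.3
4) 1.0(587) + 0.6(77) + 0.6(114) = 587.0 + 46.2 + 68.4 = 701.6
5) 1.0(587) = 587.0
6) 1.0(587) + 1.0(77) + 0.75(114) = 587.0 + 77.0 + 85.5 = 749.5
Maximum is from combination 1.

754.9 kN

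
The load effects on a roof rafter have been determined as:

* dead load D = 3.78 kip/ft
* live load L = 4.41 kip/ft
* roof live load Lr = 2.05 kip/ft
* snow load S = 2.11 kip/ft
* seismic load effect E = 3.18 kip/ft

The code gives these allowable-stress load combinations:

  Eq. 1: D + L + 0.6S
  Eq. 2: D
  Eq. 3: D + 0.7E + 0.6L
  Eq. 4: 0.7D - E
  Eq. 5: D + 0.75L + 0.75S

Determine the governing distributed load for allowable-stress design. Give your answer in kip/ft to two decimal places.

9.46 kip/ft

Eq. 1: 1.0(3.78) + 1.0(4.41) + 0.6(2.11) = 9.46
Eq. 2: 1.0(3.78) = 3.78
Eq. 3: 1.0(3.78) + 0.7(3.18) + 0.6(4.41) = 8.65
Eq. 4: 0.7(3.78) - 1.0(3.18) = -0.53
Eq. 5: 1.0(3.78) + 0.75(4.41) + 0.75(2.11) = 8.67
Maximum is from combination 1.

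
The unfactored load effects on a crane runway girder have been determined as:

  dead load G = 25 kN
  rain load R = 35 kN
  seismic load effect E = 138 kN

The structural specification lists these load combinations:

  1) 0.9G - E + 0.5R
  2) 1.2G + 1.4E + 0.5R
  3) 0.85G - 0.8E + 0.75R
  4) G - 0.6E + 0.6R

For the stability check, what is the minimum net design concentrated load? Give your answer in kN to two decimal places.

-98.00 kN

1) 0.9(25) - 1.0(138) + 0.5(35) = -98.00
2) 1.2(25) + 1.4(138) + 0.5(35) = 240.70
3) 0.85(25) - 0.8(138) + 0.75(35) = -62.90
4) 1.0(25) - 0.6(138) + 0.6(35) = -36.80
Combination 1 gives the minimum: -98.00 kN.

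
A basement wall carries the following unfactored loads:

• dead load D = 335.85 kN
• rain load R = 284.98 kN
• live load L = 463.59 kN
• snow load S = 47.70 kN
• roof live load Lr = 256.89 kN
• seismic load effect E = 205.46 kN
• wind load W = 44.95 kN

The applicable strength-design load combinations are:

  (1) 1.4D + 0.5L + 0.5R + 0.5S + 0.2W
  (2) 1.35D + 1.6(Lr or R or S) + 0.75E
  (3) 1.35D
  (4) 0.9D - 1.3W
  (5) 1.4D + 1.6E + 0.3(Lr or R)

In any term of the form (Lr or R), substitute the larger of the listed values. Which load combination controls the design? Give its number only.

Combination 2

(Lr or R or S) → R = 284.98 kN; (Lr or R) → R = 284.98 kN.
(1) 1.4(335.85) + 0.5(463.59) + 0.5(284.98) + 0.5(47.70) + 0.2(44.95) = 470.19 + 231.80 + 142.49 + 23.85 + 8.99 = 877.32
(2) 1.35(335.85) + 1.6(284.98) + 0.75(205.46) = 1063.46
(3) 1.35(335.85) = 453.40
(4) 0.9(335.85) - 1.3(44.95) = 302.27 - 58.44 = 243.83
(5) 1.4(335.85) + 1.6(205.46) + 0.3(284.98) = 470.19 + 328.74 + 85.49 = 884.42
The largest value is 1063.46 kN from combination 2.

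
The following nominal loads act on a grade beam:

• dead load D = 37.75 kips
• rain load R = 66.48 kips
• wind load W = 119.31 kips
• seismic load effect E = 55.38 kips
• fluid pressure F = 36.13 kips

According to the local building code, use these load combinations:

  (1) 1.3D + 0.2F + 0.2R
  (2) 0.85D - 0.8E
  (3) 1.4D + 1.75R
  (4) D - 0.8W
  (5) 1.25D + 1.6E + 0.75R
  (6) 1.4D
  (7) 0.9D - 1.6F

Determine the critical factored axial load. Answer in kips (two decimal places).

185.66 kips

(1) 1.3(37.75) + 0.2(36.13) + 0.2(66.48) = 69.60
(2) 0.85(37.75) - 0.8(55.38) = -12.22
(3) 1.4(37.75) + 1.75(66.48) = 169.19
(4) 1.0(37.75) - 0.8(119.31) = -57.70
(5) 1.25(37.75) + 1.6(55.38) + 0.75(66.48) = 185.66
(6) 1.4(37.75) = 52.85
(7) 0.9(37.75) - 1.6(36.13) = -23.83
Combination 5 governs: P_u = 185.66 kips.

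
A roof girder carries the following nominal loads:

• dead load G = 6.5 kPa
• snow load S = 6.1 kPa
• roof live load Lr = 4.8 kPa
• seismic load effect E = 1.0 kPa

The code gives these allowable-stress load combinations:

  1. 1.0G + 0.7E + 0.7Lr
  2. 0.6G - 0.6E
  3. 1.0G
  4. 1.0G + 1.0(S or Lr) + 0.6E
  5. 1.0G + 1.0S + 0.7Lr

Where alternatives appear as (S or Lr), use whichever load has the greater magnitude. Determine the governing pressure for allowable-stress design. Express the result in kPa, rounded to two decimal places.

15.96 kPa

(S or Lr) → S = 6.1 kPa.
1. 1.0(6.5) + 0.7(1.0) + 0.7(4.8) = 6.50 + 0.70 + 3.36 = 10.56
2. 0.6(6.5) - 0.6(1.0) = 3.90 - 0.60 = 3.30
3. 1.0(6.5) = 6.50
4. 1.0(6.5) + 1.0(6.1) + 0.6(1.0) = 6.50 + 6.10 + 0.60 = 13.20
5. 1.0(6.5) + 1.0(6.1) + 0.7(4.8) = 6.50 + 6.10 + 3.36 = 15.96
Maximum is from combination 5.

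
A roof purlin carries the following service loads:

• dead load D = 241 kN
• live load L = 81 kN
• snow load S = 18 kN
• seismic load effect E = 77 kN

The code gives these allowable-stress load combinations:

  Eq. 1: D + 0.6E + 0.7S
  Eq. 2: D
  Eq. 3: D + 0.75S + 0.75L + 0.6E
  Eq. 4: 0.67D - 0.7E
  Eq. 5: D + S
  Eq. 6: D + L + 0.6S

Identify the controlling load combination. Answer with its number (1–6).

Eq. 1: 1.0(241) + 0.6(77) + 0.7(18) = 241.0 + 46.2 + 12.6 = 299.8
Eq. 2: 1.0(241) = 241.0
Eq. 3: 1.0(241) + 0.75(18) + 0.75(81) + 0.6(77) = 241.0 + 13.5 + 60.8 + 46.2 = 361.5
Eq. 4: 0.67(241) - 0.7(77) = 161.5 - 53.9 = 107.6
Eq. 5: 1.0(241) + 1.0(18) = 241.0 + 18.0 = 259.0
Eq. 6: 1.0(241) + 1.0(81) + 0.6(18) = 241.0 + 81.0 + 10.8 = 332.8
The largest value is 361.5 kN from combination 3.

Combination 3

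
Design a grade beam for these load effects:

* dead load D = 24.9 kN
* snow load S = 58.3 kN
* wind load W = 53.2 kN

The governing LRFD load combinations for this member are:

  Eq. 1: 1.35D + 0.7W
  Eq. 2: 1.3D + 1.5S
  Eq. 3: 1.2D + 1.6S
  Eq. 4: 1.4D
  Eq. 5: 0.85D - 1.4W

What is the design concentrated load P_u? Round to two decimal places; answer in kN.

Eq. 1: 1.35(24.9) + 0.7(53.2) = 70.86
Eq. 2: 1.3(24.9) + 1.5(58.3) = 119.82
Eq. 3: 1.2(24.9) + 1.6(58.3) = 123.16
Eq. 4: 1.4(24.9) = 34.86
Eq. 5: 0.85(24.9) - 1.4(53.2) = -53.32
Combination 3 governs: P_u = 123.16 kN.

123.16 kN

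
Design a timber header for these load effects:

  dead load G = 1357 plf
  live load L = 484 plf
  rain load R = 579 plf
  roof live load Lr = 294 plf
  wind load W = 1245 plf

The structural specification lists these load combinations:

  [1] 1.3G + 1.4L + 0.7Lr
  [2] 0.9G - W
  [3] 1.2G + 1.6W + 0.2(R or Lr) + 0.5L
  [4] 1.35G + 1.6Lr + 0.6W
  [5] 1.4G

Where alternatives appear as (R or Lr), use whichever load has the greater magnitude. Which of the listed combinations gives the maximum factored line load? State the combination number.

(R or Lr) → R = 579 plf.
[1] 1.3(1357) + 1.4(484) + 0.7(294) = 1764.1 + 677.6 + 205.8 = 2647.5
[2] 0.9(1357) - 1.0(1245) = 1221.3 - 1245.0 = -23.7
[3] 1.2(1357) + 1.6(1245) + 0.2(579) + 0.5(484) = 1628.4 + 1992.0 + 115.8 + 242.0 = 3978.2
[4] 1.35(1357) + 1.6(294) + 0.6(1245) = 1832.0 + 470.4 + 747.0 = 3049.4
[5] 1.4(1357) = 1899.8
The largest value is 3978.2 plf from combination 3.

Combination 3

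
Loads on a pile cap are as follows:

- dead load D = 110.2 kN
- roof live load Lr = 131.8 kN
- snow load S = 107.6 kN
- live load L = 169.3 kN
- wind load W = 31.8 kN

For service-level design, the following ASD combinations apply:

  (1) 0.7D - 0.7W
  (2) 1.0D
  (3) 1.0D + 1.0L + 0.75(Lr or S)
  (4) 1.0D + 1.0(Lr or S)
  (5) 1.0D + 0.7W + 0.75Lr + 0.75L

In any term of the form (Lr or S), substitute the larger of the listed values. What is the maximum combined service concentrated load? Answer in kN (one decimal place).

378.4 kN

(Lr or S) → Lr = 131.8 kN.
(1) 0.7(110.2) - 0.7(31.8) = 54.9
(2) 1.0(110.2) = 110.2
(3) 1.0(110.2) + 1.0(169.3) + 0.75(131.8) = 110.2 + 169.3 + 98.9 = 378.4
(4) 1.0(110.2) + 1.0(131.8) = 110.2 + 131.8 = 242.0
(5) 1.0(110.2) + 0.7(31.8) + 0.75(131.8) + 0.75(169.3) = 358.3
Maximum is from combination 3.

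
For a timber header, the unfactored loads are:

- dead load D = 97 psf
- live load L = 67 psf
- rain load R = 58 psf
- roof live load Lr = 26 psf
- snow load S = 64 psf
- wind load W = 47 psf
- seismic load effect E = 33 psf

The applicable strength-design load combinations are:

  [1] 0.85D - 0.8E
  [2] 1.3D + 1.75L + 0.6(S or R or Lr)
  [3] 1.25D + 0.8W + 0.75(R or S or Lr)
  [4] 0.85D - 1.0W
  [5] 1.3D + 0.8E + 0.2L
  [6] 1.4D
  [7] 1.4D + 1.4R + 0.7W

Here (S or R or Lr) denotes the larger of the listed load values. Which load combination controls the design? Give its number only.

(S or R or Lr) → S = 64 psf; (R or S or Lr) → S = 64 psf.
[1] 0.85(97) - 0.8(33) = 56.05
[2] 1.3(97) + 1.75(67) + 0.6(64) = 281.75
[3] 1.25(97) + 0.8(47) + 0.75(64) = 206.85
[4] 0.85(97) - 1.0(47) = 35.45
[5] 1.3(97) + 0.8(33) + 0.2(67) = 165.90
[6] 1.4(97) = 135.80
[7] 1.4(97) + 1.4(58) + 0.7(47) = 249.90
The largest value is 281.75 psf from combination 2.

Combination 2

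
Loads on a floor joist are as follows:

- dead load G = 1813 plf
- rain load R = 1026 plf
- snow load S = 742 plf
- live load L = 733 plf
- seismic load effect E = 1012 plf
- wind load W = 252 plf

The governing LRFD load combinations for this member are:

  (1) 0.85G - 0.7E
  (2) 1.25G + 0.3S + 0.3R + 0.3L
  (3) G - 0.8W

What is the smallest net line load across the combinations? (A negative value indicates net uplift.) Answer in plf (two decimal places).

(1) 0.85(1813) - 0.7(1012) = 1541.05 - 708.40 = 832.65
(2) 1.25(1813) + 0.3(742) + 0.3(1026) + 0.3(733) = 2266.25 + 222.60 + 307.80 + 219.90 = 3016.55
(3) 1.0(1813) - 0.8(252) = 1813.00 - 201.60 = 1611.40
Combination 1 gives the minimum: 832.65 plf.

832.65 plf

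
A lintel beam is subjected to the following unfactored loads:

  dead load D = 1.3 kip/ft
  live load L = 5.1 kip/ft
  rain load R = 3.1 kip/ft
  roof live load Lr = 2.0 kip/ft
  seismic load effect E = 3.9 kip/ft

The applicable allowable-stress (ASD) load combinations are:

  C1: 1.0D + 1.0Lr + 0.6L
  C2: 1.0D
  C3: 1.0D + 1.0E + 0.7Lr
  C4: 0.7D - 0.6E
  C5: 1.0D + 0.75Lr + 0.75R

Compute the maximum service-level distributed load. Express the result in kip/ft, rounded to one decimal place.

6.6 kip/ft

C1: 1.0(1.3) + 1.0(2.0) + 0.6(5.1) = 1.3 + 2.0 + 3.1 = 6.4
C2: 1.0(1.3) = 1.3
C3: 1.0(1.3) + 1.0(3.9) + 0.7(2.0) = 1.3 + 3.9 + 1.4 = 6.6
C4: 0.7(1.3) - 0.6(3.9) = 0.9 - 2.3 = -1.4
C5: 1.0(1.3) + 0.75(2.0) + 0.75(3.1) = 1.3 + 1.5 + 2.3 = 5.1
Combination 3 governs: w = 6.6 kip/ft.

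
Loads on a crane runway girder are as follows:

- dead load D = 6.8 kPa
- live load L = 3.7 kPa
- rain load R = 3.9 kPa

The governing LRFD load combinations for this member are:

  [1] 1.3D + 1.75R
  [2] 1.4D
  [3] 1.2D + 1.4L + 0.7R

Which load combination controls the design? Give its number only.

[1] 1.3(6.8) + 1.75(3.9) = 8.84 + 6.83 = 15.67
[2] 1.4(6.8) = 9.52
[3] 1.2(6.8) + 1.4(3.7) + 0.7(3.9) = 8.16 + 5.18 + 2.73 = 16.07
The largest value is 16.07 kPa from combination 3.

Combination 3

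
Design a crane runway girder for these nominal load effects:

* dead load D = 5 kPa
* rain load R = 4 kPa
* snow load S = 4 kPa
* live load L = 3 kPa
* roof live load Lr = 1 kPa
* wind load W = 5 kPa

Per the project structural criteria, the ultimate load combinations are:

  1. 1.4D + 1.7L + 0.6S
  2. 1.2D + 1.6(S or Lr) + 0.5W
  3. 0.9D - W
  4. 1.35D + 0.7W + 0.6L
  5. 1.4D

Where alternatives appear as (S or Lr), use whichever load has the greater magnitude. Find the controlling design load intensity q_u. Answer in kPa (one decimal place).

(S or Lr) → S = 4 kPa.
1. 1.4(5) + 1.7(3) + 0.6(4) = 7.0 + 5.1 + 2.4 = 14.5
2. 1.2(5) + 1.6(4) + 0.5(5) = 6.0 + 6.4 + 2.5 = 14.9
3. 0.9(5) - 1.0(5) = 4.5 - 5.0 = -0.5
4. 1.35(5) + 0.7(5) + 0.6(3) = 6.8 + 3.5 + 1.8 = 12.1
5. 1.4(5) = 7.0
The controlling combination is 2, giving 14.9 kPa.

14.9 kPa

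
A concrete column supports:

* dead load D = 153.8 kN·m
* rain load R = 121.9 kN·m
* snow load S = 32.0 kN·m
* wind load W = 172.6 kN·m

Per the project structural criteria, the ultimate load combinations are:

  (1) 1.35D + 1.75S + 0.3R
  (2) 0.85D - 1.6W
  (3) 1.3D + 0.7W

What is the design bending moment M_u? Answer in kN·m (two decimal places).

(1) 1.35(153.8) + 1.75(32.0) + 0.3(121.9) = 300.20
(2) 0.85(153.8) - 1.6(172.6) = -145.43
(3) 1.3(153.8) + 0.7(172.6) = 320.76
Maximum is from combination 3.

320.76 kN·m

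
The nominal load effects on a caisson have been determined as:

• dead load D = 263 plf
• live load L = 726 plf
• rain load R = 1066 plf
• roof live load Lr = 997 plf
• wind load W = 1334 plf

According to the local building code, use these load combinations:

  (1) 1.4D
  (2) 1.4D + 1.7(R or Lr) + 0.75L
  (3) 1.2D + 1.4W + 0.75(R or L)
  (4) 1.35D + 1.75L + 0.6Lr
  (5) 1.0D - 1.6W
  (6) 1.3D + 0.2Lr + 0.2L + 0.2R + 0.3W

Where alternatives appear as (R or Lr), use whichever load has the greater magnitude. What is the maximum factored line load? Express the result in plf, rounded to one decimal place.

2982.7 plf

(R or Lr) → R = 1066 plf; (R or L) → R = 1066 plf.
(1) 1.4(263) = 368.2
(2) 1.4(263) + 1.7(1066) + 0.75(726) = 368.2 + 1812.2 + 544.5 = 2724.9
(3) 1.2(263) + 1.4(1334) + 0.75(1066) = 315.6 + 1867.6 + 799.5 = 2982.7
(4) 1.35(263) + 1.75(726) + 0.6(997) = 355.1 + 1270.5 + 598.2 = 2223.8
(5) 1.0(263) - 1.6(1334) = 263.0 - 2134.4 = -1871.4
(6) 1.3(263) + 0.2(997) + 0.2(726) + 0.2(1066) + 0.3(1334) = 341.9 + 199.4 + 145.2 + 213.2 + 400.2 = 1299.9
Maximum is from combination 3.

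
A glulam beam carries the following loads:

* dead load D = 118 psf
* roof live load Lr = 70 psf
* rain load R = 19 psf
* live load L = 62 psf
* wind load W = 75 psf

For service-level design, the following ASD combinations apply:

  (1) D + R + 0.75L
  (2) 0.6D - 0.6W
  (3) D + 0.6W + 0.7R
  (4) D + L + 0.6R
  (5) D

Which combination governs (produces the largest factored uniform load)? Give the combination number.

Combination 4

(1) 1.0(118) + 1.0(19) + 0.75(62) = 183.5
(2) 0.6(118) - 0.6(75) = 25.8
(3) 1.0(118) + 0.6(75) + 0.7(19) = 176.3
(4) 1.0(118) + 1.0(62) + 0.6(19) = 191.4
(5) 1.0(118) = 118.0
The largest value is 191.4 psf from combination 4.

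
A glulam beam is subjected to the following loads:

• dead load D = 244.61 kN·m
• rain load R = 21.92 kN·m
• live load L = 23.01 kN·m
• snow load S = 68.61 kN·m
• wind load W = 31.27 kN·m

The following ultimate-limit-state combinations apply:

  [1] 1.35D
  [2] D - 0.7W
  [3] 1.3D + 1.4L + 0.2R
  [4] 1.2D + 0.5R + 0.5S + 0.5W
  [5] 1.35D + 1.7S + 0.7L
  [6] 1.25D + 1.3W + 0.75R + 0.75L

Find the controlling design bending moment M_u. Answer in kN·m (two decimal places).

462.97 kN·m

[1] 1.35(244.61) = 330.22
[2] 1.0(244.61) - 0.7(31.27) = 244.61 - 21.89 = 222.72
[3] 1.3(244.61) + 1.4(23.01) + 0.2(21.92) = 354.59
[4] 1.2(244.61) + 0.5(21.92) + 0.5(68.61) + 0.5(31.27) = 354.43
[5] 1.35(244.61) + 1.7(68.61) + 0.7(23.01) = 330.22 + 116.64 + 16.11 = 462.97
[6] 1.25(244.61) + 1.3(31.27) + 0.75(21.92) + 0.75(23.01) = 305.76 + 40.65 + 16.44 + 17.26 = 380.11
Maximum is from combination 5.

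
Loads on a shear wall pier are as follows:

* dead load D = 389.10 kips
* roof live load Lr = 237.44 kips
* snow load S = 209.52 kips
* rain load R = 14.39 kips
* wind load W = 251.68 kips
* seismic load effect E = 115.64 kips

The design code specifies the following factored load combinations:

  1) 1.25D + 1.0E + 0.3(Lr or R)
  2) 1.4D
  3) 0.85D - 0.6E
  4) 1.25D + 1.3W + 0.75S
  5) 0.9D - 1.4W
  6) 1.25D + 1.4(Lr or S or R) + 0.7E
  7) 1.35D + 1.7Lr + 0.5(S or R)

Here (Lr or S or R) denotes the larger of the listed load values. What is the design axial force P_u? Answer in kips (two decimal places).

(Lr or R) → Lr = 237.44 kips; (Lr or S or R) → Lr = 237.44 kips; (S or R) → S = 209.52 kips.
1) 1.25(389.10) + 1.0(115.64) + 0.3(237.44) = 673.25
2) 1.4(389.10) = 544.74
3) 0.85(389.10) - 0.6(115.64) = 261.35
4) 1.25(389.10) + 1.3(251.68) + 0.75(209.52) = 970.70
5) 0.9(389.10) - 1.4(251.68) = -2.16
6) 1.25(389.10) + 1.4(237.44) + 0.7(115.64) = 899.74
7) 1.35(389.10) + 1.7(237.44) + 0.5(209.52) = 1033.69
The controlling combination is 7, giving 1033.69 kips.

1033.69 kips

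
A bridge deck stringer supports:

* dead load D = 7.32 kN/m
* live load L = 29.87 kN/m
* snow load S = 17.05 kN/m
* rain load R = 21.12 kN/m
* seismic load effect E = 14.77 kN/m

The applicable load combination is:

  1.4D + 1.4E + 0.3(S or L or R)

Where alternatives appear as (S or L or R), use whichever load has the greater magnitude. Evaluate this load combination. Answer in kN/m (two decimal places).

39.89 kN/m

(S or L or R) → L = 29.87 kN/m.
1.4(7.32) + 1.4(14.77) + 0.3(29.87) = 39.89
w_u = 39.89 kN/m.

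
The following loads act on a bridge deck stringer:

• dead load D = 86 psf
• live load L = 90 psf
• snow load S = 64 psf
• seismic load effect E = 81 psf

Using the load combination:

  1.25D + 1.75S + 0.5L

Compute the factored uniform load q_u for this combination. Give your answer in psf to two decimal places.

264.50 psf

1.25(86) + 1.75(64) + 0.5(90) = 264.50
q_u = 264.50 psf.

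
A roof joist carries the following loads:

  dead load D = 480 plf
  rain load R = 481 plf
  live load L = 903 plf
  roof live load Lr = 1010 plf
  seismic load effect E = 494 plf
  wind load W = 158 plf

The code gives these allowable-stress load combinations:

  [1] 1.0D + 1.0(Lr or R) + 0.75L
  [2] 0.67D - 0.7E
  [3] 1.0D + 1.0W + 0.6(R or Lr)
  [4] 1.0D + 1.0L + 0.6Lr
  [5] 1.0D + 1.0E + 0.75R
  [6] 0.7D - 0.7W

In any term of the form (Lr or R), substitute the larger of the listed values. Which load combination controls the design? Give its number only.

Combination 1

(Lr or R) → Lr = 1010 plf; (R or Lr) → Lr = 1010 plf.
[1] 1.0(480) + 1.0(1010) + 0.75(903) = 480.0 + 1010.0 + 677.3 = 2167.3
[2] 0.67(480) - 0.7(494) = 321.6 - 345.8 = -24.2
[3] 1.0(480) + 1.0(158) + 0.6(1010) = 480.0 + 158.0 + 606.0 = 1244.0
[4] 1.0(480) + 1.0(903) + 0.6(1010) = 480.0 + 903.0 + 606.0 = 1989.0
[5] 1.0(480) + 1.0(494) + 0.75(481) = 480.0 + 494.0 + 360.8 = 1334.8
[6] 0.7(480) - 0.7(158) = 336.0 - 110.6 = 225.4
The largest value is 2167.3 plf from combination 1.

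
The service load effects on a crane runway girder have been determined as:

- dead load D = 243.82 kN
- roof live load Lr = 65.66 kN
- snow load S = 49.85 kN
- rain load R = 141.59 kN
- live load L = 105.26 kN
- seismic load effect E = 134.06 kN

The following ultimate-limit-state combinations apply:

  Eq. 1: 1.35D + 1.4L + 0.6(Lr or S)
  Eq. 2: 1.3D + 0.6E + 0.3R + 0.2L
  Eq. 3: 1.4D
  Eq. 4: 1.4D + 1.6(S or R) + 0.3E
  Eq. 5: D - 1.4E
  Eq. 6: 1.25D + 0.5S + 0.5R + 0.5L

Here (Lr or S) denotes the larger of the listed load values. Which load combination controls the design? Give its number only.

Combination 4

(Lr or S) → Lr = 65.66 kN; (S or R) → R = 141.59 kN.
Eq. 1: 1.35(243.82) + 1.4(105.26) + 0.6(65.66) = 329.16 + 147.36 + 39.40 = 515.92
Eq. 2: 1.3(243.82) + 0.6(134.06) + 0.3(141.59) + 0.2(105.26) = 460.93
Eq. 3: 1.4(243.82) = 341.35
Eq. 4: 1.4(243.82) + 1.6(141.59) + 0.3(134.06) = 341.35 + 226.54 + 40.22 = 608.11
Eq. 5: 1.0(243.82) - 1.4(134.06) = 243.82 - 187.68 = 56.14
Eq. 6: 1.25(243.82) + 0.5(49.85) + 0.5(141.59) + 0.5(105.26) = 453.13
The largest value is 608.11 kN from combination 4.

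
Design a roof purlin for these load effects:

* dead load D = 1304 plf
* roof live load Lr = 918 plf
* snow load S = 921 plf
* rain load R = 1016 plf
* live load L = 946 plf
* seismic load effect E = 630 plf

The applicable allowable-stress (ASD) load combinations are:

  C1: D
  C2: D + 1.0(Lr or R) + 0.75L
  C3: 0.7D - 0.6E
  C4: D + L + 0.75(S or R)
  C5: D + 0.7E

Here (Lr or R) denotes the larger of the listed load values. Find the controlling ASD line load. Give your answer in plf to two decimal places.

3029.50 plf

(Lr or R) → R = 1016 plf; (S or R) → R = 1016 plf.
C1: 1.0(1304) = 1304.00
C2: 1.0(1304) + 1.0(1016) + 0.75(946) = 1304.00 + 1016.00 + 709.50 = 3029.50
C3: 0.7(1304) - 0.6(630) = 912.80 - 378.00 = 534.80
C4: 1.0(1304) + 1.0(946) + 0.75(1016) = 1304.00 + 946.00 + 762.00 = 3012.00
C5: 1.0(1304) + 0.7(630) = 1304.00 + 441.00 = 1745.00
Combination 2 governs: w = 3029.50 plf.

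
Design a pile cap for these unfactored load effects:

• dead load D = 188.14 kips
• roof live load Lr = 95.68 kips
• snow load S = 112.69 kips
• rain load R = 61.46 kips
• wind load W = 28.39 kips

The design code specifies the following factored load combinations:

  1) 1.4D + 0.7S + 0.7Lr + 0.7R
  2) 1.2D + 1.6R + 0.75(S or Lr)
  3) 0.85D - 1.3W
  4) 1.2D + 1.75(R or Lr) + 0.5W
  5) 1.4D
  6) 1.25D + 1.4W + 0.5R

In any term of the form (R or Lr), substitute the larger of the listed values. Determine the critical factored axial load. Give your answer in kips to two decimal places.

(S or Lr) → S = 112.69 kips; (R or Lr) → Lr = 95.68 kips.
1) 1.4(188.14) + 0.7(112.69) + 0.7(95.68) + 0.7(61.46) = 263.40 + 78.88 + 66.98 + 43.02 = 452.28
2) 1.2(188.14) + 1.6(61.46) + 0.75(112.69) = 408.62
3) 0.85(188.14) - 1.3(28.39) = 159.92 - 36.91 = 123.01
4) 1.2(188.14) + 1.75(95.68) + 0.5(28.39) = 407.40
5) 1.4(188.14) = 263.40
6) 1.25(188.14) + 1.4(28.39) + 0.5(61.46) = 305.65
Combination 1 governs: P_u = 452.28 kips.

452.28 kips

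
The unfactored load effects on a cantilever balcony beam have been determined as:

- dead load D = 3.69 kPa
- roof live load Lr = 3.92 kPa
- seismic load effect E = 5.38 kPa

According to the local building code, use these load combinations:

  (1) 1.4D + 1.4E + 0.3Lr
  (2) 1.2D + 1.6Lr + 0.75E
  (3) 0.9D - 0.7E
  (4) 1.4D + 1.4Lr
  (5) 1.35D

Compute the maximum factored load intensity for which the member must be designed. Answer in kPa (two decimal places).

14.74 kPa

(1) 1.4(3.69) + 1.4(5.38) + 0.3(3.92) = 13.87
(2) 1.2(3.69) + 1.6(3.92) + 0.75(5.38) = 14.74
(3) 0.9(3.69) - 0.7(5.38) = -0.45
(4) 1.4(3.69) + 1.4(3.92) = 10.65
(5) 1.35(3.69) = 4.98
Maximum is from combination 2.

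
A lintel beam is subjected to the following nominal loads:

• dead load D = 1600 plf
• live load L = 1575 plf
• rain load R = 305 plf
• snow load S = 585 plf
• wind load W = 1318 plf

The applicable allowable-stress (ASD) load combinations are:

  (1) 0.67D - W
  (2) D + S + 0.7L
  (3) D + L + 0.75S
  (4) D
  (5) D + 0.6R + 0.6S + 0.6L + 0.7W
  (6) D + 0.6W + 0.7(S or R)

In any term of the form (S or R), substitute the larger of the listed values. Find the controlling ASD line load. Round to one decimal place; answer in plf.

(S or R) → S = 585 plf.
(1) 0.67(1600) - 1.0(1318) = -246.0
(2) 1.0(1600) + 1.0(585) + 0.7(1575) = 3287.5
(3) 1.0(1600) + 1.0(1575) + 0.75(585) = 3613.8
(4) 1.0(1600) = 1600.0
(5) 1.0(1600) + 0.6(305) + 0.6(585) + 0.6(1575) + 0.7(1318) = 4001.6
(6) 1.0(1600) + 0.6(1318) + 0.7(585) = 2800.3
Maximum is from combination 5.

4001.6 plf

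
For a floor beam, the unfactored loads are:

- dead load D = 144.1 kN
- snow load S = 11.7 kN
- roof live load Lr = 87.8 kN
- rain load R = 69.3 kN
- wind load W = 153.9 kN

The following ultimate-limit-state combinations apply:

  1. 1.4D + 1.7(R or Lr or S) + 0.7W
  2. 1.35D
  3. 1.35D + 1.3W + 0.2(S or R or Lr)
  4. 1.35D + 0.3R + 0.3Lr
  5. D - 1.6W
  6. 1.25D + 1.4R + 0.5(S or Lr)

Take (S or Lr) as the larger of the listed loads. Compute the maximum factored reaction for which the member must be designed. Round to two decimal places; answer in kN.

(R or Lr or S) → Lr = 87.8 kN; (S or R or Lr) → Lr = 87.8 kN; (S or Lr) → Lr = 87.8 kN.
1. 1.4(144.1) + 1.7(87.8) + 0.7(153.9) = 201.74 + 149.26 + 107.73 = 458.73
2. 1.35(144.1) = 194.54
3. 1.35(144.1) + 1.3(153.9) + 0.2(87.8) = 194.54 + 200.07 + 17.56 = 412.17
4. 1.35(144.1) + 0.3(69.3) + 0.3(87.8) = 194.54 + 20.79 + 26.34 = 241.67
5. 1.0(144.1) - 1.6(153.9) = 144.10 - 246.24 = -102.14
6. 1.25(144.1) + 1.4(69.3) + 0.5(87.8) = 180.13 + 97.02 + 43.90 = 321.05
The controlling combination is 1, giving 458.73 kN.

458.73 kN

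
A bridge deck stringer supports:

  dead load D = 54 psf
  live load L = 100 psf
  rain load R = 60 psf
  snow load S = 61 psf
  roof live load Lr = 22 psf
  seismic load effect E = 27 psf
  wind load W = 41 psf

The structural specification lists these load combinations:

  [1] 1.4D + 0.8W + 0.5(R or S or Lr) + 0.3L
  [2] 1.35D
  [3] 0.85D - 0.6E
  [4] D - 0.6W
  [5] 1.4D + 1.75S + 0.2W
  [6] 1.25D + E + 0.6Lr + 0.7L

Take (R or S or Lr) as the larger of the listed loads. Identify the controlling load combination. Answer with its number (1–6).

(R or S or Lr) → S = 61 psf.
[1] 1.4(54) + 0.8(41) + 0.5(61) + 0.3(100) = 75.6 + 32.8 + 30.5 + 30.0 = 168.9
[2] 1.35(54) = 72.9
[3] 0.85(54) - 0.6(27) = 45.9 - 16.2 = 29.7
[4] 1.0(54) - 0.6(41) = 54.0 - 24.6 = 29.4
[5] 1.4(54) + 1.75(61) + 0.2(41) = 75.6 + 106.8 + 8.2 = 190.6
[6] 1.25(54) + 1.0(27) + 0.6(22) + 0.7(100) = 67.5 + 27.0 + 13.2 + 70.0 = 177.7
The largest value is 190.6 psf from combination 5.

Combination 5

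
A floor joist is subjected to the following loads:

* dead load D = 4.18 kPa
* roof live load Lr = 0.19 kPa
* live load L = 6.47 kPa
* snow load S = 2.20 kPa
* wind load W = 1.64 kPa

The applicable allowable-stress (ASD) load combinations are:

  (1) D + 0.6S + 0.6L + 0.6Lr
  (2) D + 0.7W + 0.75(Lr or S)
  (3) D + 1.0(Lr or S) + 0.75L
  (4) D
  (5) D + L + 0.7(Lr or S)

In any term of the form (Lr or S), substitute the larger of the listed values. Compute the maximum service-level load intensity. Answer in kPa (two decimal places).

12.19 kPa

(Lr or S) → S = 2.20 kPa.
(1) 1.0(4.18) + 0.6(2.20) + 0.6(6.47) + 0.6(0.19) = 9.50
(2) 1.0(4.18) + 0.7(1.64) + 0.75(2.20) = 4.18 + 1.15 + 1.65 = 6.98
(3) 1.0(4.18) + 1.0(2.20) + 0.75(6.47) = 4.18 + 2.20 + 4.85 = 11.23
(4) 1.0(4.18) = 4.18
(5) 1.0(4.18) + 1.0(6.47) + 0.7(2.20) = 4.18 + 6.47 + 1.54 = 12.19
Combination 5 governs: q = 12.19 kPa.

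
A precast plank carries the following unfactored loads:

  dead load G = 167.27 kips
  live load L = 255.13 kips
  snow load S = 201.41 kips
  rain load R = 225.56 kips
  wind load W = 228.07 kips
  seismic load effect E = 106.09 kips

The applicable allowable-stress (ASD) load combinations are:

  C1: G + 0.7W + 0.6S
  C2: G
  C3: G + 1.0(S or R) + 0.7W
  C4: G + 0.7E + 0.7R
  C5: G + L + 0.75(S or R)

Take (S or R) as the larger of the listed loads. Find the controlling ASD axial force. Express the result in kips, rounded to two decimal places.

(S or R) → R = 225.56 kips.
C1: 1.0(167.27) + 0.7(228.07) + 0.6(201.41) = 167.27 + 159.65 + 120.85 = 447.77
C2: 1.0(167.27) = 167.27
C3: 1.0(167.27) + 1.0(225.56) + 0.7(228.07) = 167.27 + 225.56 + 159.65 = 552.48
C4: 1.0(167.27) + 0.7(106.09) + 0.7(225.56) = 399.43
C5: 1.0(167.27) + 1.0(255.13) + 0.75(225.56) = 167.27 + 255.13 + 169.17 = 591.57
Maximum is from combination 5.

591.57 kips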